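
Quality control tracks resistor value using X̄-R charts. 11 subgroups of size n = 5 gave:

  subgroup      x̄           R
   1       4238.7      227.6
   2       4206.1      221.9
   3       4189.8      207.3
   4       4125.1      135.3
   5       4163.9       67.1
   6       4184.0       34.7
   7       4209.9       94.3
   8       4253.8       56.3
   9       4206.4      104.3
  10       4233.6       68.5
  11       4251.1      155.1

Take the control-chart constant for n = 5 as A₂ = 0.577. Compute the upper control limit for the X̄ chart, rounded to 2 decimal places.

4277.66

X̄̄ = (4238.7 + 4206.1 + 4189.8 + 4125.1 + 4163.9 + 4184.0 + 4209.9 + 4253.8 + 4206.4 + 4233.6 + 4251.1) / 11 = 46262.4000 / 11 = 4205.6727
R̄ = (227.6 + 221.9 + 207.3 + 135.3 + 67.1 + 34.7 + 94.3 + 56.3 + 104.3 + 68.5 + 155.1) / 11 = 1372.4000 / 11 = 124.7636
UCL = X̄̄ + A₂·R̄ = 4205.6727 + 0.577 × 124.7636 = 4277.6613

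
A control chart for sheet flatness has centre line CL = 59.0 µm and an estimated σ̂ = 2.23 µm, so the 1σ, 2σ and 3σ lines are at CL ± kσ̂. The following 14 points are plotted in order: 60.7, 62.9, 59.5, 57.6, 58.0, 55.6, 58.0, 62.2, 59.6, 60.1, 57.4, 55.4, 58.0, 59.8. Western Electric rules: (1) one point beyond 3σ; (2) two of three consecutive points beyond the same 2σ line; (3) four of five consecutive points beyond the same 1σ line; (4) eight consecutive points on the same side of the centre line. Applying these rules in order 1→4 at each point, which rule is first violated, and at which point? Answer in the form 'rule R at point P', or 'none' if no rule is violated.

Zone of each point (C = within 1σ̂, B = 1σ̂–2σ̂, A = 2σ̂–3σ̂, * = beyond 3σ̂; sign = side of CL): 1:+C, 2:+B, 3:+C, 4:-C, 5:-C, 6:-B, 7:-C, 8:+B, 9:+C, 10:+C, 11:-C, 12:-B, 13:-C, 14:+C
No rule fires across all 14 points.

none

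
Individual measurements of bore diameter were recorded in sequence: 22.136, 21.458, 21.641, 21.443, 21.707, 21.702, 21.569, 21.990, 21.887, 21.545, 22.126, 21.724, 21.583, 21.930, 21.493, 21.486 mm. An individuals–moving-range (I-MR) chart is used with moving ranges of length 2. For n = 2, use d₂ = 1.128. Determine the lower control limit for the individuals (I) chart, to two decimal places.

X̄ = (22.136 + 21.458 + 21.641 + 21.443 + 21.707 + 21.702 + 21.569 + 21.990 + 21.887 + 21.545 + 22.126 + 21.724 + 21.583 + 21.930 + 21.493 + 21.486) / 16 = 21.7138
Moving ranges: 0.678, 0.183, 0.198, 0.264, 0.005, 0.133, 0.421, 0.103, 0.342, 0.581, 0.402, 0.141, 0.347, 0.437, 0.007; M̄R̄ = 4.2420 / 15 = 0.2828
LCL = X̄ − 3·M̄R̄/d₂ = 21.7138 − 3 × 0.2828 / 1.128 = 20.9616

20.96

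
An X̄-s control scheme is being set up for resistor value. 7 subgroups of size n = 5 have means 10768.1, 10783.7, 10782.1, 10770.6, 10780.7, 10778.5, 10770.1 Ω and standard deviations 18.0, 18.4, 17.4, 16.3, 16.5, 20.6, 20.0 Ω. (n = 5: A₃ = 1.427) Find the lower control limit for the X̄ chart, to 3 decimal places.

10750.327

X̄̄ = (10768.1 + 10783.7 + 10782.1 + 10770.6 + 10780.7 + 10778.5 + 10770.1) / 7 = 10776.2571
s̄ = (18.0 + 18.4 + 17.4 + 16.3 + 16.5 + 20.6 + 20.0) / 7 = 18.1714
LCL = X̄̄ − A₃·s̄ = 10776.2571 − 1.427 × 18.1714 = 10750.3265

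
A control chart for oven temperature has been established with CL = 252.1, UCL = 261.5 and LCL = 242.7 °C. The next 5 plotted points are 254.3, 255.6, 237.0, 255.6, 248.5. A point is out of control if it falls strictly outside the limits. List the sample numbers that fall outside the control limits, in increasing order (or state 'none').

Compare each point to [242.7, 261.5]: sample 3 = 237.0 < LCL.

3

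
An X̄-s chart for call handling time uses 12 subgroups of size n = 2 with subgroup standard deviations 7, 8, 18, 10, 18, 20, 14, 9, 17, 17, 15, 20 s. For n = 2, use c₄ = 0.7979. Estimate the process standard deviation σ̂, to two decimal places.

18.07

s̄ = (7 + 8 + 18 + 10 + 18 + 20 + 14 + 9 + 17 + 17 + 15 + 20) / 12 = 14.4167
σ̂ = s̄ / c₄ = 14.4167 / 0.7979 = 18.0683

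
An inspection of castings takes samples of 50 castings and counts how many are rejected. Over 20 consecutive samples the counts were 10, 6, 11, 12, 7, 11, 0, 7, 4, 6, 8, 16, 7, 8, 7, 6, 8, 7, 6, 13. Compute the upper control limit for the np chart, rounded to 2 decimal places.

p̄ = Σdᵢ / (k·n) = 160 / (20 × 50) = 0.16000
UCL = np̄ + 3·√(np̄(1−p̄)) = 8.0000 + 3 × √(8.0000×0.84000) = 8.0000 + 3 × 2.5923 = 15.7769

15.78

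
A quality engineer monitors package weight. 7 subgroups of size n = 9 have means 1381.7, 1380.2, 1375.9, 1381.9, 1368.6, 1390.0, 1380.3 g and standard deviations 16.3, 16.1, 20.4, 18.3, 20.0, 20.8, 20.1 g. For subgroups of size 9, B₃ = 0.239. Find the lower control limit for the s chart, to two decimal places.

4.51

s̄ = (16.3 + 16.1 + 20.4 + 18.3 + 20.0 + 20.8 + 20.1) / 7 = 18.8571
LCL_s = B₃·s̄ = 0.239 × 18.8571 = 4.5069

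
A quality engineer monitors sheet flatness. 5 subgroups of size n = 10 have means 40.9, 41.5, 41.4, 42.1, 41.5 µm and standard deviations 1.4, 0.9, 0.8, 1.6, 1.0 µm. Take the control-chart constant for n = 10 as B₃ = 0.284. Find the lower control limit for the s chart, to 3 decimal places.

s̄ = (1.4 + 0.9 + 0.8 + 1.6 + 1.0) / 5 = 1.1400
LCL_s = B₃·s̄ = 0.284 × 1.1400 = 0.3238

0.324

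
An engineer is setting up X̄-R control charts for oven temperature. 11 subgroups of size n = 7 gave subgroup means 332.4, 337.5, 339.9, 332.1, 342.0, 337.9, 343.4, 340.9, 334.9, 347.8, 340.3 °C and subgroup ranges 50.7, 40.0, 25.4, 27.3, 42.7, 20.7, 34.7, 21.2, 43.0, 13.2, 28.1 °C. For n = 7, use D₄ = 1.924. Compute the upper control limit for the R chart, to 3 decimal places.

60.693

R̄ = (50.7 + 40.0 + 25.4 + 27.3 + 42.7 + 20.7 + 34.7 + 21.2 + 43.0 + 13.2 + 28.1) / 11 = 347.0000 / 11 = 31.5455
UCL_R = D₄·R̄ = 1.924 × 31.5455 = 60.6935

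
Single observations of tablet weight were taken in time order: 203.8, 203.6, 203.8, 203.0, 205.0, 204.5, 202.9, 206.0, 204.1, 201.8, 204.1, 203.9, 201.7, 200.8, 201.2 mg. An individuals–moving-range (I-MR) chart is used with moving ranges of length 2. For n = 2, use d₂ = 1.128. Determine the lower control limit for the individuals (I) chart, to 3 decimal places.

199.813

X̄ = (203.8 + 203.6 + 203.8 + 203.0 + 205.0 + 204.5 + 202.9 + 206.0 + 204.1 + 201.8 + 204.1 + 203.9 + 201.7 + 200.8 + 201.2) / 15 = 203.3467
Moving ranges: 0.2, 0.2, 0.8, 2.0, 0.5, 1.6, 3.1, 1.9, 2.3, 2.3, 0.2, 2.2, 0.9, 0.4; M̄R̄ = 18.6000 / 14 = 1.3286
LCL = X̄ − 3·M̄R̄/d₂ = 203.3467 − 3 × 1.3286 / 1.128 = 199.8132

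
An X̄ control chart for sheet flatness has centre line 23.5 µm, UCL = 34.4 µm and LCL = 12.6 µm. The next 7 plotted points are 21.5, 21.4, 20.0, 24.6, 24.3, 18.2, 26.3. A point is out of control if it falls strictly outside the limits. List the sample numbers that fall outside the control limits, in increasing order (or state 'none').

All 7 points lie within [12.6, 34.4].

none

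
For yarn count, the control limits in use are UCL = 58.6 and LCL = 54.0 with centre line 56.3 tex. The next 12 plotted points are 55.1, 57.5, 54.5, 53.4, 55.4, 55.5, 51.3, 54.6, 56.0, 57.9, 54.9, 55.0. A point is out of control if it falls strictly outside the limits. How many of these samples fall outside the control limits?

Compare each point to [54.0, 58.6]: sample 4 = 53.4 < LCL; sample 7 = 51.3 < LCL.

2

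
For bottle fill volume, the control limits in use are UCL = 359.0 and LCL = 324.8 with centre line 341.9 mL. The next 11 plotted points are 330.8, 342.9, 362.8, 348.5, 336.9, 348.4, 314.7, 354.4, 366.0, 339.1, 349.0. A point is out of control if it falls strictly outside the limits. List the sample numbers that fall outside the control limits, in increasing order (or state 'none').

Compare each point to [324.8, 359.0]: sample 3 = 362.8 > UCL; sample 7 = 314.7 < LCL; sample 9 = 366.0 > UCL.

3, 7, 9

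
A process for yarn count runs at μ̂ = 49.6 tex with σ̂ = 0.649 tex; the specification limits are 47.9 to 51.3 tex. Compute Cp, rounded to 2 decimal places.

0.87

Cp = (USL − LSL) / (6σ̂) = (51.3 − 47.9) / (6 × 0.649) = 3.4000 / 3.8940 = 0.8731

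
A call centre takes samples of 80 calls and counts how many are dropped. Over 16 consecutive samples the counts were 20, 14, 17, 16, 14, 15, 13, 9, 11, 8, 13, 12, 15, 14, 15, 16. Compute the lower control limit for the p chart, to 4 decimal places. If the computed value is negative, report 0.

p̄ = Σdᵢ / (k·n) = 222 / (16 × 80) = 0.17344
LCL = p̄ − 3·√(p̄(1−p̄)/n) = 0.17344 − 3 × 0.04233 = 0.04644

0.0464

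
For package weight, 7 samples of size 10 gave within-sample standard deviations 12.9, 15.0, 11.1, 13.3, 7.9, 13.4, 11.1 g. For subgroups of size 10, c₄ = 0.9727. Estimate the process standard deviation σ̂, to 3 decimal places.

12.440

s̄ = (12.9 + 15.0 + 11.1 + 13.3 + 7.9 + 13.4 + 11.1) / 7 = 12.1000
σ̂ = s̄ / c₄ = 12.1000 / 0.9727 = 12.4396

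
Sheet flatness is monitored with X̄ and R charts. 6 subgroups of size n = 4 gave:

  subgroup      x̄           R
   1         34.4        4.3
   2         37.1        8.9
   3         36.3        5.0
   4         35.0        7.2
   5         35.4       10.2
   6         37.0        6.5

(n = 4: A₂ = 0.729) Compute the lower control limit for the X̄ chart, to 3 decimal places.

X̄̄ = (34.4 + 37.1 + 36.3 + 35.0 + 35.4 + 37.0) / 6 = 215.2000 / 6 = 35.8667
R̄ = (4.3 + 8.9 + 5.0 + 7.2 + 10.2 + 6.5) / 6 = 42.1000 / 6 = 7.0167
LCL = X̄̄ − A₂·R̄ = 35.8667 − 0.729 × 7.0167 = 30.7515

30.752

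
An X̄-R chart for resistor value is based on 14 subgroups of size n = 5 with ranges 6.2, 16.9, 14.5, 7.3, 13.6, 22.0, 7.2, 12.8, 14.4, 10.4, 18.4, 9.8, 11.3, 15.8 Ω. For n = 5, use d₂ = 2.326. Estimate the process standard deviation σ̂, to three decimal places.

5.546

R̄ = (6.2 + 16.9 + 14.5 + 7.3 + 13.6 + 22.0 + 7.2 + 12.8 + 14.4 + 10.4 + 18.4 + 9.8 + 11.3 + 15.8) / 14 = 12.9000
σ̂ = R̄ / d₂ = 12.9000 / 2.326 = 5.5460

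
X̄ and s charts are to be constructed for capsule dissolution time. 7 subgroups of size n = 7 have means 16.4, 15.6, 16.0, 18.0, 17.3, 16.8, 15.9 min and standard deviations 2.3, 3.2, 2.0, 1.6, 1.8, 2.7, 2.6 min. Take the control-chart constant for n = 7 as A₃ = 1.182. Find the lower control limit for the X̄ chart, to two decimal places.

X̄̄ = (16.4 + 15.6 + 16.0 + 18.0 + 17.3 + 16.8 + 15.9) / 7 = 16.5714
s̄ = (2.3 + 3.2 + 2.0 + 1.6 + 1.8 + 2.7 + 2.6) / 7 = 2.3143
LCL = X̄̄ − A₃·s̄ = 16.5714 − 1.182 × 2.3143 = 13.8359

13.84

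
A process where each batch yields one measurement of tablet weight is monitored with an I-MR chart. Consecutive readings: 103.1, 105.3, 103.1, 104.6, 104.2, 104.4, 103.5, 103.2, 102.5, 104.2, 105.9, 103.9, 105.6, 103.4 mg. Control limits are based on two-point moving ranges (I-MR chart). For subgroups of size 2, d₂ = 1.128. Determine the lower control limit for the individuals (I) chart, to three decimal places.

100.443

X̄ = (103.1 + 105.3 + 103.1 + 104.6 + 104.2 + 104.4 + 103.5 + 103.2 + 102.5 + 104.2 + 105.9 + 103.9 + 105.6 + 103.4) / 14 = 104.0643
Moving ranges: 2.2, 2.2, 1.5, 0.4, 0.2, 0.9, 0.3, 0.7, 1.7, 1.7, 2.0, 1.7, 2.2; M̄R̄ = 17.7000 / 13 = 1.3615
LCL = X̄ − 3·M̄R̄/d₂ = 104.0643 − 3 × 1.3615 / 1.128 = 100.4432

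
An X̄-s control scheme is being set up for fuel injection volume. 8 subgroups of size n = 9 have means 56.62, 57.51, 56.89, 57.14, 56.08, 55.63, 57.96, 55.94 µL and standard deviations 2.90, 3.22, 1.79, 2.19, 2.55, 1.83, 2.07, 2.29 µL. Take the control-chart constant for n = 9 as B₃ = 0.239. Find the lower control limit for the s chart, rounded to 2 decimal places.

0.56

s̄ = (2.90 + 3.22 + 1.79 + 2.19 + 2.55 + 1.83 + 2.07 + 2.29) / 8 = 2.3550
LCL_s = B₃·s̄ = 0.239 × 2.3550 = 0.5628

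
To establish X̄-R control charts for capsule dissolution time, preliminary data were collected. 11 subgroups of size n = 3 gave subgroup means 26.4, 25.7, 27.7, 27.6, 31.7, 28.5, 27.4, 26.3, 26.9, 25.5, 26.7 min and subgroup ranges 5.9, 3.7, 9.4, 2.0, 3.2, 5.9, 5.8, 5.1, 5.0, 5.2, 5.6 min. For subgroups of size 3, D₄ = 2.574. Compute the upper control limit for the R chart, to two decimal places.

R̄ = (5.9 + 3.7 + 9.4 + 2.0 + 3.2 + 5.9 + 5.8 + 5.1 + 5.0 + 5.2 + 5.6) / 11 = 56.8000 / 11 = 5.1636
UCL_R = D₄·R̄ = 2.574 × 5.1636 = 13.2912

13.29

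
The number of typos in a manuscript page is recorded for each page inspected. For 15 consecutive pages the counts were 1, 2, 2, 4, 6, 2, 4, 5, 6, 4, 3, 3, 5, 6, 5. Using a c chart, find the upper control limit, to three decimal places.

9.766

c̄ = (1 + 2 + 2 + 4 + 6 + 2 + 4 + 5 + 6 + 4 + 3 + 3 + 5 + 6 + 5) / 15 = 58 / 15 = 3.8667
UCL = c̄ + 3√c̄ = 3.8667 + 3 × √3.8667 = 3.8667 + 3 × 1.9664 = 9.7658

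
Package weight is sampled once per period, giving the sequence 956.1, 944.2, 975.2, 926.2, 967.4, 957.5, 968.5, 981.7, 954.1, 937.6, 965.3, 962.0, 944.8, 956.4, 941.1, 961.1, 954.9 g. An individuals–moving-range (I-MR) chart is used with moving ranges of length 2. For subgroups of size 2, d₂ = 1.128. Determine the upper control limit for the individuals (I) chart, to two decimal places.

1008.08

X̄ = (956.1 + 944.2 + 975.2 + 926.2 + 967.4 + 957.5 + 968.5 + 981.7 + 954.1 + 937.6 + 965.3 + 962.0 + 944.8 + 956.4 + 941.1 + 961.1 + 954.9) / 17 = 956.1235
Moving ranges: 11.9, 31.0, 49.0, 41.2, 9.9, 11.0, 13.2, 27.6, 16.5, 27.7, 3.3, 17.2, 11.6, 15.3, 20.0, 6.2; M̄R̄ = 312.6000 / 16 = 19.5375
UCL = X̄ + 3·M̄R̄/d₂ = 956.1235 + 3 × 19.5375 / 1.128 = 1008.0850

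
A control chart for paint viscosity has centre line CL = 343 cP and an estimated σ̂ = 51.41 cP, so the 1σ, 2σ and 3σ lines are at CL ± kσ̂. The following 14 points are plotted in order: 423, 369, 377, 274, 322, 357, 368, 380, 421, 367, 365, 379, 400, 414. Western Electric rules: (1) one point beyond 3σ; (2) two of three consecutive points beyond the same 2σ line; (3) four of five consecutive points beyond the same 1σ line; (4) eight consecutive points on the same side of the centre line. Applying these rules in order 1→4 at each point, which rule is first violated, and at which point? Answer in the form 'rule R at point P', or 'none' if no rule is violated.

rule 4 at point 13

Zone of each point (C = within 1σ̂, B = 1σ̂–2σ̂, A = 2σ̂–3σ̂, * = beyond 3σ̂; sign = side of CL): 1:+B, 2:+C, 3:+C, 4:-B, 5:-C, 6:+C, 7:+C, 8:+C, 9:+B, 10:+C, 11:+C, 12:+C, 13:+B, 14:+B
Rule 4 (eight consecutive points on the same side of the centre line) is satisfied at point 13.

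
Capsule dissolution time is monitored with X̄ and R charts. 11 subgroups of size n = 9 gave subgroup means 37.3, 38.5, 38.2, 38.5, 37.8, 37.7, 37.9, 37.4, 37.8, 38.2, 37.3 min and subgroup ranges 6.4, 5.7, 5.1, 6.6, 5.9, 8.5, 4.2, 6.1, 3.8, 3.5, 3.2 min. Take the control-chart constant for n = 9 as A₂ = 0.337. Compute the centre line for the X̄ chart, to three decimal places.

37.873

X̄̄ = (37.3 + 38.5 + 38.2 + 38.5 + 37.8 + 37.7 + 37.9 + 37.4 + 37.8 + 38.2 + 37.3) / 11 = 416.6000 / 11 = 37.8727
CL = X̄̄ = 37.8727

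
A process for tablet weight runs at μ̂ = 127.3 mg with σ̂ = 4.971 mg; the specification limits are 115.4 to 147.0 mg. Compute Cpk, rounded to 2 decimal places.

Cpu = (USL − μ̂) / (3σ̂) = (147.0 − 127.3) / (3 × 4.971) = 1.3210; Cpl = (μ̂ − LSL) / (3σ̂) = (127.3 − 115.4) / (3 × 4.971) = 0.7980; Cpk = min(Cpu, Cpl) = 0.7980

0.80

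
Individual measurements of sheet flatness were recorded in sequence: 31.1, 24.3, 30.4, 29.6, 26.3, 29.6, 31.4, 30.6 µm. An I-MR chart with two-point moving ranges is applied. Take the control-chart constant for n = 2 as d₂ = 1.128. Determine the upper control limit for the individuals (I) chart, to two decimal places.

X̄ = (31.1 + 24.3 + 30.4 + 29.6 + 26.3 + 29.6 + 31.4 + 30.6) / 8 = 29.1625
Moving ranges: 6.8, 6.1, 0.8, 3.3, 3.3, 1.8, 0.8; M̄R̄ = 22.9000 / 7 = 3.2714
UCL = X̄ + 3·M̄R̄/d₂ = 29.1625 + 3 × 3.2714 / 1.128 = 37.8631

37.86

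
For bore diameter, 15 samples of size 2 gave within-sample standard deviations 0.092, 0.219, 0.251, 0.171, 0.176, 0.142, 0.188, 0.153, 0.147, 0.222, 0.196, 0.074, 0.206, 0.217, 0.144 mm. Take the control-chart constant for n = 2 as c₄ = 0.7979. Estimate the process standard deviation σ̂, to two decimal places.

s̄ = (0.092 + 0.219 + 0.251 + 0.171 + 0.176 + 0.142 + 0.188 + 0.153 + 0.147 + 0.222 + 0.196 + 0.074 + 0.206 + 0.217 + 0.144) / 15 = 0.1732
σ̂ = s̄ / c₄ = 0.1732 / 0.7979 = 0.2171

0.22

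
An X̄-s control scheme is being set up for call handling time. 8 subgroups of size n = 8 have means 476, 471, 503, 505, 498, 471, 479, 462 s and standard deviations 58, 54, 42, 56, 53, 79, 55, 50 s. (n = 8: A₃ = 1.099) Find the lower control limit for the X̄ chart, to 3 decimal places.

421.718

X̄̄ = (476 + 471 + 503 + 505 + 498 + 471 + 479 + 462) / 8 = 483.1250
s̄ = (58 + 54 + 42 + 56 + 53 + 79 + 55 + 50) / 8 = 55.8750
LCL = X̄̄ − A₃·s̄ = 483.1250 − 1.099 × 55.8750 = 421.7184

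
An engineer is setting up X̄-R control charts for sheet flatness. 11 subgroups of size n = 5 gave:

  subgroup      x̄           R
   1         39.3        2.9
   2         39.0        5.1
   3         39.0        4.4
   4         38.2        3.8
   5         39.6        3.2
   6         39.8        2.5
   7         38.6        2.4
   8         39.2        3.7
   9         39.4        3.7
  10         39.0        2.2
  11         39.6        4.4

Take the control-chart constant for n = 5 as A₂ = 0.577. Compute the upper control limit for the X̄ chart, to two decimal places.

X̄̄ = (39.3 + 39.0 + 39.0 + 38.2 + 39.6 + 39.8 + 38.6 + 39.2 + 39.4 + 39.0 + 39.6) / 11 = 430.7000 / 11 = 39.1545
R̄ = (2.9 + 5.1 + 4.4 + 3.8 + 3.2 + 2.5 + 2.4 + 3.7 + 3.7 + 2.2 + 4.4) / 11 = 38.3000 / 11 = 3.4818
UCL = X̄̄ + A₂·R̄ = 39.1545 + 0.577 × 3.4818 = 41.1636

41.16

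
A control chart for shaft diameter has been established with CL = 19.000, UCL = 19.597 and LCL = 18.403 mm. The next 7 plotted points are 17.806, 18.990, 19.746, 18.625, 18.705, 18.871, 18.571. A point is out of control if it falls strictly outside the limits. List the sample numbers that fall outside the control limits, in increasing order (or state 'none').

1, 3

Compare each point to [18.403, 19.597]: sample 1 = 17.806 < LCL; sample 3 = 19.746 > UCL.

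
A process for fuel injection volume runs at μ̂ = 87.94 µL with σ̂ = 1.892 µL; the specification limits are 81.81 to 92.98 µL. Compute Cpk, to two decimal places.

0.89

Cpu = (USL − μ̂) / (3σ̂) = (92.98 − 87.94) / (3 × 1.892) = 0.8879; Cpl = (μ̂ − LSL) / (3σ̂) = (87.94 − 81.81) / (3 × 1.892) = 1.0800; Cpk = min(Cpu, Cpl) = 0.8879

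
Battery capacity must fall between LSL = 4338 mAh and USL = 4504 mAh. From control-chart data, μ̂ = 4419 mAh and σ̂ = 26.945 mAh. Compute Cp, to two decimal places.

Cp = (USL − LSL) / (6σ̂) = (4504 − 4338) / (6 × 26.945) = 166.0000 / 161.6700 = 1.0268

1.03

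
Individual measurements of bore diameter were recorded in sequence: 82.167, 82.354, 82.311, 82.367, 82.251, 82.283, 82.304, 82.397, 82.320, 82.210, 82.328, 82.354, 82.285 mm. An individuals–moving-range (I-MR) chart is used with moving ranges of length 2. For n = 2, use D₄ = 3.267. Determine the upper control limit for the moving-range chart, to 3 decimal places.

0.258

Moving ranges: 0.187, 0.043, 0.056, 0.116, 0.032, 0.021, 0.093, 0.077, 0.110, 0.118, 0.026, 0.069; M̄R̄ = 0.9480 / 12 = 0.0790
UCL_MR = D₄·M̄R̄ = 3.267 × 0.0790 = 0.2581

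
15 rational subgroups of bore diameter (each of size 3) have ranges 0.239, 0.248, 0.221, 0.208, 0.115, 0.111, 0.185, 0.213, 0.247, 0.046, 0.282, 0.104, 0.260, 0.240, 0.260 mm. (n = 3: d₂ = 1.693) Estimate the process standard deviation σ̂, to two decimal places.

0.12

R̄ = (0.239 + 0.248 + 0.221 + 0.208 + 0.115 + 0.111 + 0.185 + 0.213 + 0.247 + 0.046 + 0.282 + 0.104 + 0.260 + 0.240 + 0.260) / 15 = 0.1986
σ̂ = R̄ / d₂ = 0.1986 / 1.693 = 0.1173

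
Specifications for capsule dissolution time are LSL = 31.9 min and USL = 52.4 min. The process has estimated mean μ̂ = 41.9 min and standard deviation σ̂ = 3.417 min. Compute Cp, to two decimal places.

1.00

Cp = (USL − LSL) / (6σ̂) = (52.4 − 31.9) / (6 × 3.417) = 20.5000 / 20.5020 = 0.9999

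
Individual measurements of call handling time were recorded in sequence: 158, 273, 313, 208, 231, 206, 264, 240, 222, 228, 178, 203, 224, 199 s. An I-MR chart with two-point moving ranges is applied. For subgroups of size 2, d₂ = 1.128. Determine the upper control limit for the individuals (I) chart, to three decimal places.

334.237

X̄ = (158 + 273 + 313 + 208 + 231 + 206 + 264 + 240 + 222 + 228 + 178 + 203 + 224 + 199) / 14 = 224.7857
Moving ranges: 115, 40, 105, 23, 25, 58, 24, 18, 6, 50, 25, 21, 25; M̄R̄ = 535.0000 / 13 = 41.1538
UCL = X̄ + 3·M̄R̄/d₂ = 224.7857 + 3 × 41.1538 / 1.128 = 334.2374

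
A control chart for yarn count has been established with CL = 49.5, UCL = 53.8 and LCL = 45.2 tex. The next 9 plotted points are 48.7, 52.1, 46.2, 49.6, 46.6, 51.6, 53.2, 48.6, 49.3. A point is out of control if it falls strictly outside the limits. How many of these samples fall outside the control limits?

0

All 9 points lie within [45.2, 53.8].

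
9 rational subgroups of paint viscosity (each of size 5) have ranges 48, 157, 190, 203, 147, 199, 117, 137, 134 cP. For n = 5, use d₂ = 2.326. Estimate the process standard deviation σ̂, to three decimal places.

R̄ = (48 + 157 + 190 + 203 + 147 + 199 + 117 + 137 + 134) / 9 = 148.0000
σ̂ = R̄ / d₂ = 148.0000 / 2.326 = 63.6285

63.629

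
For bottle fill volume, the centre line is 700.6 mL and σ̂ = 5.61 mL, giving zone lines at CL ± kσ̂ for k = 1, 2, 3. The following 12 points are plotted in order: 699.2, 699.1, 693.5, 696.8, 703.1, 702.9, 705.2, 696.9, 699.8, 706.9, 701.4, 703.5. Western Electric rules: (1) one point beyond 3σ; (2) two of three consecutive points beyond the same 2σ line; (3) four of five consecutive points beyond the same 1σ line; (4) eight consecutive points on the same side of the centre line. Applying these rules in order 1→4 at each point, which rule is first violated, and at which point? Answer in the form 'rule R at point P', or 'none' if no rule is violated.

Zone of each point (C = within 1σ̂, B = 1σ̂–2σ̂, A = 2σ̂–3σ̂, * = beyond 3σ̂; sign = side of CL): 1:-C, 2:-C, 3:-B, 4:-C, 5:+C, 6:+C, 7:+C, 8:-C, 9:-C, 10:+B, 11:+C, 12:+C
No rule fires across all 12 points.

none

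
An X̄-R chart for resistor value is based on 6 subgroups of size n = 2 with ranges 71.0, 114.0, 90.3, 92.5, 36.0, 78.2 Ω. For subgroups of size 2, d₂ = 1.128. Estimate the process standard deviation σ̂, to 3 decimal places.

71.217

R̄ = (71.0 + 114.0 + 90.3 + 92.5 + 36.0 + 78.2) / 6 = 80.3333
σ̂ = R̄ / d₂ = 80.3333 / 1.128 = 71.2175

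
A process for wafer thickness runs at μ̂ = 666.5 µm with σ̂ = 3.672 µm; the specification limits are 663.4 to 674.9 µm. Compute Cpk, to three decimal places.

0.281

Cpu = (USL − μ̂) / (3σ̂) = (674.9 − 666.5) / (3 × 3.672) = 0.7625; Cpl = (μ̂ − LSL) / (3σ̂) = (666.5 − 663.4) / (3 × 3.672) = 0.2814; Cpk = min(Cpu, Cpl) = 0.2814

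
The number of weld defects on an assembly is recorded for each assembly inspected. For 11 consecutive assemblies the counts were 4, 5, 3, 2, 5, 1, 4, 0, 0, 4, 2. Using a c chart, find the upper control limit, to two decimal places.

7.68

c̄ = (4 + 5 + 3 + 2 + 5 + 1 + 4 + 0 + 0 + 4 + 2) / 11 = 30 / 11 = 2.7273
UCL = c̄ + 3√c̄ = 2.7273 + 3 × √2.7273 = 2.7273 + 3 × 1.6514 = 7.6816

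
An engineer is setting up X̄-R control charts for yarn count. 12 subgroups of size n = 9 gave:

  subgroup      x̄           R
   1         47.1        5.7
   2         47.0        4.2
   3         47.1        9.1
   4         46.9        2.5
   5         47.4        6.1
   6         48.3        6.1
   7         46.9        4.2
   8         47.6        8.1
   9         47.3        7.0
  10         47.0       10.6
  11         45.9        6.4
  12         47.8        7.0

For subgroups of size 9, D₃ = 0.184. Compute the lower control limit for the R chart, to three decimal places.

1.181

R̄ = (5.7 + 4.2 + 9.1 + 2.5 + 6.1 + 6.1 + 4.2 + 8.1 + 7.0 + 10.6 + 6.4 + 7.0) / 12 = 77.0000 / 12 = 6.4167
LCL_R = D₃·R̄ = 0.184 × 6.4167 = 1.1807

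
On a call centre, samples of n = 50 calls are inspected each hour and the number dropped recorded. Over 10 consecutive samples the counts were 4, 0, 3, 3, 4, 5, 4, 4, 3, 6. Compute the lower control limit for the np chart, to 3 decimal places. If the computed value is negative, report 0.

p̄ = Σdᵢ / (k·n) = 36 / (10 × 50) = 0.07200
LCL = np̄ − 3·√(np̄(1−p̄)) = 3.6000 − 3 × 1.8278 = -1.8834 → 0 (negative, so LCL = 0)

0.000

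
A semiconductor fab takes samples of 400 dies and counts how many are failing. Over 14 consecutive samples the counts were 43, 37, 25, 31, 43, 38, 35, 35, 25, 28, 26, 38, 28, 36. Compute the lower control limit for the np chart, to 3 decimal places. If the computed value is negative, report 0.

p̄ = Σdᵢ / (k·n) = 468 / (14 × 400) = 0.08357
LCL = np̄ − 3·√(np̄(1−p̄)) = 33.4286 − 3 × 5.5349 = 16.8239

16.824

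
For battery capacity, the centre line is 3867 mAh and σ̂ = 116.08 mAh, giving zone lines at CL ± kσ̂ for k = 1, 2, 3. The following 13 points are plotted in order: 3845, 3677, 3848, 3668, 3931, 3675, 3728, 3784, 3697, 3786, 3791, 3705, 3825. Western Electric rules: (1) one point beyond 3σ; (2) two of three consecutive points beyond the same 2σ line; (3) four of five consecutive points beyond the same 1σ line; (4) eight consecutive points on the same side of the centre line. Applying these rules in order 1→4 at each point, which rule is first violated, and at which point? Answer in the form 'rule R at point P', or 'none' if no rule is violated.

rule 4 at point 13

Zone of each point (C = within 1σ̂, B = 1σ̂–2σ̂, A = 2σ̂–3σ̂, * = beyond 3σ̂; sign = side of CL): 1:-C, 2:-B, 3:-C, 4:-B, 5:+C, 6:-B, 7:-B, 8:-C, 9:-B, 10:-C, 11:-C, 12:-B, 13:-C
Rule 4 (eight consecutive points on the same side of the centre line) is satisfied at point 13.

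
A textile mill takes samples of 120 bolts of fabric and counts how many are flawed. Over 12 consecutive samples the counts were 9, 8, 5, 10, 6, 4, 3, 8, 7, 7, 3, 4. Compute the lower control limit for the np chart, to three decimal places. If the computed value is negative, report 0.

0.000

p̄ = Σdᵢ / (k·n) = 74 / (12 × 120) = 0.05139
LCL = np̄ − 3·√(np̄(1−p̄)) = 6.1667 − 3 × 2.4186 = -1.0892 → 0 (negative, so LCL = 0)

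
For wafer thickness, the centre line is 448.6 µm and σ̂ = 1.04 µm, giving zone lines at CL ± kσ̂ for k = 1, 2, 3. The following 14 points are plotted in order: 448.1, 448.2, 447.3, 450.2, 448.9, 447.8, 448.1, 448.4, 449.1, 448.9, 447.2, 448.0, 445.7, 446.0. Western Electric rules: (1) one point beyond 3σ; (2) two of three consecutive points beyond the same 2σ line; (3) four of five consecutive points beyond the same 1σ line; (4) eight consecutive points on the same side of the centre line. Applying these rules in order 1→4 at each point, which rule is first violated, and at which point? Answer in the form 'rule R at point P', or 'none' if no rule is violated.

rule 2 at point 14

Zone of each point (C = within 1σ̂, B = 1σ̂–2σ̂, A = 2σ̂–3σ̂, * = beyond 3σ̂; sign = side of CL): 1:-C, 2:-C, 3:-B, 4:+B, 5:+C, 6:-C, 7:-C, 8:-C, 9:+C, 10:+C, 11:-B, 12:-C, 13:-A, 14:-A
Rule 2 (two of three consecutive points beyond the same 2σ limit) is satisfied at point 14.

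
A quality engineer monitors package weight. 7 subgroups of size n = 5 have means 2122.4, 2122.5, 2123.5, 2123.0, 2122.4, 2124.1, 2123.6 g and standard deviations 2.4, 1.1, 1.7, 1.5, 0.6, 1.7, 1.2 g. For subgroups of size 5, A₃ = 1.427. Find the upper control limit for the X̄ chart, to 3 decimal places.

2125.151

X̄̄ = (2122.4 + 2122.5 + 2123.5 + 2123.0 + 2122.4 + 2124.1 + 2123.6) / 7 = 2123.0714
s̄ = (2.4 + 1.1 + 1.7 + 1.5 + 0.6 + 1.7 + 1.2) / 7 = 1.4571
UCL = X̄̄ + A₃·s̄ = 2123.0714 + 1.427 × 1.4571 = 2125.1508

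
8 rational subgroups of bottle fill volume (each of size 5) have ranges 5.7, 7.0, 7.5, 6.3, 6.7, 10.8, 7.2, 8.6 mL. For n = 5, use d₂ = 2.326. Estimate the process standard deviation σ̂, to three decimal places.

3.214

R̄ = (5.7 + 7.0 + 7.5 + 6.3 + 6.7 + 10.8 + 7.2 + 8.6) / 8 = 7.4750
σ̂ = R̄ / d₂ = 7.4750 / 2.326 = 3.2137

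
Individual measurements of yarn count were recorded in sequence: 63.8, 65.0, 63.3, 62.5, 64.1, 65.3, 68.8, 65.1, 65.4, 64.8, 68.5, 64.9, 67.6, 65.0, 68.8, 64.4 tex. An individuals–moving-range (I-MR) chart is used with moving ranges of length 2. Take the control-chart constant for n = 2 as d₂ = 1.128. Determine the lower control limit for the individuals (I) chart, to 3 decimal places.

X̄ = (63.8 + 65.0 + 63.3 + 62.5 + 64.1 + 65.3 + 68.8 + 65.1 + 65.4 + 64.8 + 68.5 + 64.9 + 67.6 + 65.0 + 68.8 + 64.4) / 16 = 65.4562
Moving ranges: 1.2, 1.7, 0.8, 1.6, 1.2, 3.5, 3.7, 0.3, 0.6, 3.7, 3.6, 2.7, 2.6, 3.8, 4.4; M̄R̄ = 35.4000 / 15 = 2.3600
LCL = X̄ − 3·M̄R̄/d₂ = 65.4562 − 3 × 2.3600 / 1.128 = 59.1797

59.180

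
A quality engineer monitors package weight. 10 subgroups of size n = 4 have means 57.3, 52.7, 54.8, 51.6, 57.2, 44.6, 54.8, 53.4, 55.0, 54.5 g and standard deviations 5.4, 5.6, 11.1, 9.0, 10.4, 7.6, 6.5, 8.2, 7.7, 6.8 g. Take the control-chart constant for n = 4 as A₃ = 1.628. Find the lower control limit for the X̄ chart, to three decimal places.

X̄̄ = (57.3 + 52.7 + 54.8 + 51.6 + 57.2 + 44.6 + 54.8 + 53.4 + 55.0 + 54.5) / 10 = 53.5900
s̄ = (5.4 + 5.6 + 11.1 + 9.0 + 10.4 + 7.6 + 6.5 + 8.2 + 7.7 + 6.8) / 10 = 7.8300
LCL = X̄̄ − A₃·s̄ = 53.5900 − 1.628 × 7.8300 = 40.8428

40.843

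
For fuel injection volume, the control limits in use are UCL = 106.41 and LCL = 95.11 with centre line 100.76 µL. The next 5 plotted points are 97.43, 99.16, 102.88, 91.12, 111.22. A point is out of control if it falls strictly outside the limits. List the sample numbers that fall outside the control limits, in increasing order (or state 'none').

4, 5

Compare each point to [95.11, 106.41]: sample 4 = 91.12 < LCL; sample 5 = 111.22 > UCL.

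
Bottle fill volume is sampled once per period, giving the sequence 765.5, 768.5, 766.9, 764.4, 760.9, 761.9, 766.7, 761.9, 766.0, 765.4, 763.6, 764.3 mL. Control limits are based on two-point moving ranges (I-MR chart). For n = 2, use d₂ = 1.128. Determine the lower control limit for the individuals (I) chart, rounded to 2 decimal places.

757.80

X̄ = (765.5 + 768.5 + 766.9 + 764.4 + 760.9 + 761.9 + 766.7 + 761.9 + 766.0 + 765.4 + 763.6 + 764.3) / 12 = 764.6667
Moving ranges: 3.0, 1.6, 2.5, 3.5, 1.0, 4.8, 4.8, 4.1, 0.6, 1.8, 0.7; M̄R̄ = 28.4000 / 11 = 2.5818
LCL = X̄ − 3·M̄R̄/d₂ = 764.6667 − 3 × 2.5818 / 1.128 = 757.8001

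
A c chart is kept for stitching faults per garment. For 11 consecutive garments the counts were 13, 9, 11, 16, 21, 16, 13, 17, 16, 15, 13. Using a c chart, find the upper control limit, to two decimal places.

c̄ = (13 + 9 + 11 + 16 + 21 + 16 + 13 + 17 + 16 + 15 + 13) / 11 = 160 / 11 = 14.5455
UCL = c̄ + 3√c̄ = 14.5455 + 3 × √14.5455 = 14.5455 + 3 × 3.8139 = 25.9870

25.99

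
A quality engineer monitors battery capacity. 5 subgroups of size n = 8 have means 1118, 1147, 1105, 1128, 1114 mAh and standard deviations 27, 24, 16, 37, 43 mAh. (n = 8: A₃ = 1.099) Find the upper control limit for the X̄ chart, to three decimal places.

1154.711

X̄̄ = (1118 + 1147 + 1105 + 1128 + 1114) / 5 = 1122.4000
s̄ = (27 + 24 + 16 + 37 + 43) / 5 = 29.4000
UCL = X̄̄ + A₃·s̄ = 1122.4000 + 1.099 × 29.4000 = 1154.7106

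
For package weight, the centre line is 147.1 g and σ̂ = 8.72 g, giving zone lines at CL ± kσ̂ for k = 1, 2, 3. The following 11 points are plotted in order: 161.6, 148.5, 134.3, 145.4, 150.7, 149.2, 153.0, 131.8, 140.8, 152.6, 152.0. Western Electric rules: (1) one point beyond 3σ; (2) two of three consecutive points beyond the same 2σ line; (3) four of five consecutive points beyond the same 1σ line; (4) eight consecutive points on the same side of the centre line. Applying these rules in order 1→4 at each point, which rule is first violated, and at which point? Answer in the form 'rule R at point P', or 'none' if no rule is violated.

Zone of each point (C = within 1σ̂, B = 1σ̂–2σ̂, A = 2σ̂–3σ̂, * = beyond 3σ̂; sign = side of CL): 1:+B, 2:+C, 3:-B, 4:-C, 5:+C, 6:+C, 7:+C, 8:-B, 9:-C, 10:+C, 11:+C
No rule fires across all 11 points.

none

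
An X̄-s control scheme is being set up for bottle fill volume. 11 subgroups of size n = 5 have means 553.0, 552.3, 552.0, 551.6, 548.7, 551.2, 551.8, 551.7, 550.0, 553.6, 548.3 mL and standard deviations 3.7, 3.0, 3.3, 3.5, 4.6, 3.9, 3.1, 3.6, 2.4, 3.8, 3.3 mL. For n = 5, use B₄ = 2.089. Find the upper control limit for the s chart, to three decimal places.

7.255

s̄ = (3.7 + 3.0 + 3.3 + 3.5 + 4.6 + 3.9 + 3.1 + 3.6 + 2.4 + 3.8 + 3.3) / 11 = 3.4727
UCL_s = B₄·s̄ = 2.089 × 3.4727 = 7.2545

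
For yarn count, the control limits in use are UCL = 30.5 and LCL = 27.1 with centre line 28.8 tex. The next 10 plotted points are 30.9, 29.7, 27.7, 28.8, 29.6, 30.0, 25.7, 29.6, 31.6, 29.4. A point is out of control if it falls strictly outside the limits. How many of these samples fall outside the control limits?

Compare each point to [27.1, 30.5]: sample 1 = 30.9 > UCL; sample 7 = 25.7 < LCL; sample 9 = 31.6 > UCL.

3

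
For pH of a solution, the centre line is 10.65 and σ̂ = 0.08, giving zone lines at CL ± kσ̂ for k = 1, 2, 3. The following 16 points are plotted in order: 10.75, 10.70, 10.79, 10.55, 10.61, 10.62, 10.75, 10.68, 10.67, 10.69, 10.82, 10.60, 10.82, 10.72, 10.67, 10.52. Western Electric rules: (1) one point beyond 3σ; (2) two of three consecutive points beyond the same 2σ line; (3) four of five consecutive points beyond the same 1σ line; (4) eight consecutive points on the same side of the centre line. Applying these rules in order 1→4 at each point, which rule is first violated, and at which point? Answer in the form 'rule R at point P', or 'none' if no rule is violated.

rule 2 at point 13

Zone of each point (C = within 1σ̂, B = 1σ̂–2σ̂, A = 2σ̂–3σ̂, * = beyond 3σ̂; sign = side of CL): 1:+B, 2:+C, 3:+B, 4:-B, 5:-C, 6:-C, 7:+B, 8:+C, 9:+C, 10:+C, 11:+A, 12:-C, 13:+A, 14:+C, 15:+C, 16:-B
Rule 2 (two of three consecutive points beyond the same 2σ limit) is satisfied at point 13.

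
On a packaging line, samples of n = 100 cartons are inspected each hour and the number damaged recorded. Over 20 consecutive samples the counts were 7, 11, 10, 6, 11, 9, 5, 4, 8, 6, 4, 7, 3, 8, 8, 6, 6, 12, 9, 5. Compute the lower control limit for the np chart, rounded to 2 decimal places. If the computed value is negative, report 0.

p̄ = Σdᵢ / (k·n) = 145 / (20 × 100) = 0.07250
LCL = np̄ − 3·√(np̄(1−p̄)) = 7.2500 − 3 × 2.5931 = -0.5294 → 0 (negative, so LCL = 0)

0.00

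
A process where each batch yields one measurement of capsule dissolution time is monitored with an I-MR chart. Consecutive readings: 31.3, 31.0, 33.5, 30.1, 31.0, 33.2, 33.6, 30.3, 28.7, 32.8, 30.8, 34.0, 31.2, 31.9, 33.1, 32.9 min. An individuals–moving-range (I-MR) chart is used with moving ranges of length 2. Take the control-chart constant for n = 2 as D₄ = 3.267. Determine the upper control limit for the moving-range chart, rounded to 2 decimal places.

Moving ranges: 0.3, 2.5, 3.4, 0.9, 2.2, 0.4, 3.3, 1.6, 4.1, 2.0, 3.2, 2.8, 0.7, 1.2, 0.2; M̄R̄ = 28.8000 / 15 = 1.9200
UCL_MR = D₄·M̄R̄ = 3.267 × 1.9200 = 6.2726

6.27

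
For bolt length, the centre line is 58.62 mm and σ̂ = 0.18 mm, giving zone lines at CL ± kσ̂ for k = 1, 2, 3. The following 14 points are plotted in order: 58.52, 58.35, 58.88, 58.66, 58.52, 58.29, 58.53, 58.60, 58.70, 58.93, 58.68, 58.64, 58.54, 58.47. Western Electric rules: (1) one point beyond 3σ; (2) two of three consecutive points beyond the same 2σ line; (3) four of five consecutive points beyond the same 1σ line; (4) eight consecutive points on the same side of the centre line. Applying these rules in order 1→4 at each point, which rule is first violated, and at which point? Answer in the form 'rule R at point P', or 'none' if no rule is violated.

Zone of each point (C = within 1σ̂, B = 1σ̂–2σ̂, A = 2σ̂–3σ̂, * = beyond 3σ̂; sign = side of CL): 1:-C, 2:-B, 3:+B, 4:+C, 5:-C, 6:-B, 7:-C, 8:-C, 9:+C, 10:+B, 11:+C, 12:+C, 13:-C, 14:-C
No rule fires across all 14 points.

none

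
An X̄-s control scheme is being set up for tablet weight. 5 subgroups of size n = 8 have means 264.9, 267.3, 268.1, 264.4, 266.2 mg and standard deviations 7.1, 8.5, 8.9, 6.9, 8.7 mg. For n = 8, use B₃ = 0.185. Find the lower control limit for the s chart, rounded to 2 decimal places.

s̄ = (7.1 + 8.5 + 8.9 + 6.9 + 8.7) / 5 = 8.0200
LCL_s = B₃·s̄ = 0.185 × 8.0200 = 1.4837

1.48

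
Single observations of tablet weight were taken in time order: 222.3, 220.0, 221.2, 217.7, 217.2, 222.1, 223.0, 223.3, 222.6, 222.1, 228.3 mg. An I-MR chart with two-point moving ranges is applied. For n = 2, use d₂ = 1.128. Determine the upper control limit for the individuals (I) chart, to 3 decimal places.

227.385

X̄ = (222.3 + 220.0 + 221.2 + 217.7 + 217.2 + 222.1 + 223.0 + 223.3 + 222.6 + 222.1 + 228.3) / 11 = 221.8000
Moving ranges: 2.3, 1.2, 3.5, 0.5, 4.9, 0.9, 0.3, 0.7, 0.5, 6.2; M̄R̄ = 21.0000 / 10 = 2.1000
UCL = X̄ + 3·M̄R̄/d₂ = 221.8000 + 3 × 2.1000 / 1.128 = 227.3851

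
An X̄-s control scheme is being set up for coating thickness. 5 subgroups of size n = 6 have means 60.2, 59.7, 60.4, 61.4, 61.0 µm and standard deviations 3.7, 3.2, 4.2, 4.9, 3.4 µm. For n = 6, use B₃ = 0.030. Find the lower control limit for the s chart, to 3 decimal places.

0.116

s̄ = (3.7 + 3.2 + 4.2 + 4.9 + 3.4) / 5 = 3.8800
LCL_s = B₃·s̄ = 0.030 × 3.8800 = 0.1164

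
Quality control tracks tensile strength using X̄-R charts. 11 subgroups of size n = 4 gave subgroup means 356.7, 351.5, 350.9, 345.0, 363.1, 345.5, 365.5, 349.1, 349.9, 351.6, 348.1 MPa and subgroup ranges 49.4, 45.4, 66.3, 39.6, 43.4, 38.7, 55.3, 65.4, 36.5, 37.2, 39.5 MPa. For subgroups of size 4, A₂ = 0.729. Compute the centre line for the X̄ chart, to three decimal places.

X̄̄ = (356.7 + 351.5 + 350.9 + 345.0 + 363.1 + 345.5 + 365.5 + 349.1 + 349.9 + 351.6 + 348.1) / 11 = 3876.9000 / 11 = 352.4455
CL = X̄̄ = 352.4455

352.445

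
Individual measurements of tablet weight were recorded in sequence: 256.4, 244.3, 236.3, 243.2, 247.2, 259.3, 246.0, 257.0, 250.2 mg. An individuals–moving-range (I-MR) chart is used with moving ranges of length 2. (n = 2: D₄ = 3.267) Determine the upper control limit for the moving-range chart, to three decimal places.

30.301

Moving ranges: 12.1, 8.0, 6.9, 4.0, 12.1, 13.3, 11.0, 6.8; M̄R̄ = 74.2000 / 8 = 9.2750
UCL_MR = D₄·M̄R̄ = 3.267 × 9.2750 = 30.3014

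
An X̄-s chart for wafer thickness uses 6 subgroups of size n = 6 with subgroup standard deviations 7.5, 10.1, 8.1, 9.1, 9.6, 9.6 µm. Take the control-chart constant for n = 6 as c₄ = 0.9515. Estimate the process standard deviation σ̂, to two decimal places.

9.46

s̄ = (7.5 + 10.1 + 8.1 + 9.1 + 9.6 + 9.6) / 6 = 9.0000
σ̂ = s̄ / c₄ = 9.0000 / 0.9515 = 9.4587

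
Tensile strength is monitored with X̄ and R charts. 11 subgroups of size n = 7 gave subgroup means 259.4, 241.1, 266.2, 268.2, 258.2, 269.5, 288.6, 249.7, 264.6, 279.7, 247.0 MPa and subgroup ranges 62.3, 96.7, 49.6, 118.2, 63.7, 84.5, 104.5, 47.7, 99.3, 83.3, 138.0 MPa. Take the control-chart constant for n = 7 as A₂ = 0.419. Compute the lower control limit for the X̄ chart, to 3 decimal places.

X̄̄ = (259.4 + 241.1 + 266.2 + 268.2 + 258.2 + 269.5 + 288.6 + 249.7 + 264.6 + 279.7 + 247.0) / 11 = 2892.2000 / 11 = 262.9273
R̄ = (62.3 + 96.7 + 49.6 + 118.2 + 63.7 + 84.5 + 104.5 + 47.7 + 99.3 + 83.3 + 138.0) / 11 = 947.8000 / 11 = 86.1636
LCL = X̄̄ − A₂·R̄ = 262.9273 − 0.419 × 86.1636 = 226.8247

226.825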